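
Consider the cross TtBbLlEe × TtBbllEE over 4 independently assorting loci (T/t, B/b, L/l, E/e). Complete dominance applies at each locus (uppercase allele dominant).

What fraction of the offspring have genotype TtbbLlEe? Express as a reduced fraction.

TtBbLlEe gametes: TBLE×1, TBLe×1, TBlE×1, TBle×1, TbLE×1, TbLe×1, TblE×1, Tble×1, tBLE×1, tBLe×1, tBlE×1, tBle×1, tbLE×1, tbLe×1, tblE×1, tble×1
TtBbllEE gametes: TBlE×4, TblE×4, tBlE×4, tblE×4
TtBbLlEe×TtBbllEE grid (16·16=256): TTBBLlEE=4 TTBBLlEe=4 TTBBllEE=4 TTBBllEe=4 TTBbLlEE=8 TTBbLlEe=8 TTBbllEE=8 TTBbllEe=8 TTbbLlEE=4 TTbbLlEe=4 TTbbllEE=4 TTbbllEe=4 TtBBLlEE=8 TtBBLlEe=8 TtBBllEE=8 TtBBllEe=8 TtBbLlEE=16 TtBbLlEe=16 TtBbllEE=16 TtBbllEe=16 TtbbLlEE=8 TtbbLlEe=8 TtbbllEE=8 TtbbllEe=8 ttBBLlEE=4 ttBBLlEe=4 ttBBllEE=4 ttBBllEe=4 ttBbLlEE=8 ttBbLlEe=8 ttBbllEE=8 ttBbllEe=8 ttbbLlEE=4 ttbbLlEe=4 ttbbllEE=4 ttbbllEe=4
TtbbLlEe hits 8/256; gcd=8; 8÷8/256÷8 = 1/32

P(TtbbLlEe) = 1/32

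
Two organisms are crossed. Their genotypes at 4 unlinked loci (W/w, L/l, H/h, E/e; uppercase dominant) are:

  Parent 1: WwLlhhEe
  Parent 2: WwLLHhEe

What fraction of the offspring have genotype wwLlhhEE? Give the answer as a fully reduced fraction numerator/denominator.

WwLlhhEe gametes: WLhE×2, WLhe×2, WlhE×2, Wlhe×2, wLhE×2, wLhe×2, wlhE×2, wlhe×2
WwLLHhEe gametes: WLHE×2, WLHe×2, WLhE×2, WLhe×2, wLHE×2, wLHe×2, wLhE×2, wLhe×2
WwLlhhEe×WwLLHhEe grid (16·16=256): WWLLHhEE=4 WWLLHhEe=8 WWLLHhee=4 WWLLhhEE=4 WWLLhhEe=8 WWLLhhee=4 WWLlHhEE=4 WWLlHhEe=8 WWLlHhee=4 WWLlhhEE=4 WWLlhhEe=8 WWLlhhee=4 WwLLHhEE=8 WwLLHhEe=16 WwLLHhee=8 WwLLhhEE=8 WwLLhhEe=16 WwLLhhee=8 WwLlHhEE=8 WwLlHhEe=16 WwLlHhee=8 WwLlhhEE=8 WwLlhhEe=16 WwLlhhee=8 wwLLHhEE=4 wwLLHhEe=8 wwLLHhee=4 wwLLhhEE=4 wwLLhhEe=8 wwLLhhee=4 wwLlHhEE=4 wwLlHhEe=8 wwLlHhee=4 wwLlhhEE=4 wwLlhhEe=8 wwLlhhee=4
wwLlhhEE hits 4/256; gcd=4; 4÷4/256÷4 = 1/64

P(wwLlhhEE) = 1/64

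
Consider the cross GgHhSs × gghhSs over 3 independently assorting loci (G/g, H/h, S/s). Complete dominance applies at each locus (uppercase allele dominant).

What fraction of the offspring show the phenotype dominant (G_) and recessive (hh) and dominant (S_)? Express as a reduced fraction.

GgHhSs gametes: GHS×1, GHs×1, GhS×1, Ghs×1, gHS×1, gHs×1, ghS×1, ghs×1
gghhSs gametes: ghS×4, ghs×4
GgHhSs×gghhSs grid (8·8=64): GgHhSS=4 GgHhSs=8 GgHhss=4 GghhSS=4 GghhSs=8 Gghhss=4 ggHhSS=4 ggHhSs=8 ggHhss=4 gghhSS=4 gghhSs=8 gghhss=4
G_ hh S_ hits 12/64; gcd=4; 12÷4/64÷4 = 3/16

P(G_ hh S_) = 3/16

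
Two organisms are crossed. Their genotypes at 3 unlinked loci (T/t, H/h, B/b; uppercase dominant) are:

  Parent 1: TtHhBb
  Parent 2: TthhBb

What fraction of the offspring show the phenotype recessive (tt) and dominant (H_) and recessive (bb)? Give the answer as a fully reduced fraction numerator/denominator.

P(tt H_ bb) = 1/32

TtHhBb gametes: THB×1, THb×1, ThB×1, Thb×1, tHB×1, tHb×1, thB×1, thb×1
TthhBb gametes: ThB×2, Thb×2, thB×2, thb×2
TtHhBb×TthhBb grid (8·8=64): TTHhBB=2 TTHhBb=4 TTHhbb=2 TThhBB=2 TThhBb=4 TThhbb=2 TtHhBB=4 TtHhBb=8 TtHhbb=4 TthhBB=4 TthhBb=8 Tthhbb=4 ttHhBB=2 ttHhBb=4 ttHhbb=2 tthhBB=2 tthhBb=4 tthhbb=2
tt H_ bb hits 2/64; gcd=2; 2÷2/64÷2 = 1/32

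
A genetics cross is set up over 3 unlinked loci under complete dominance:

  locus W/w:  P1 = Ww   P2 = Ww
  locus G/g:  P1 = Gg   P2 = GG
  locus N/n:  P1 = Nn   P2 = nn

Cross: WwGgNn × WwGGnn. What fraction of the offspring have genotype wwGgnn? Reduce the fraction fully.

WwGgNn gametes: WGN×1, WGn×1, WgN×1, Wgn×1, wGN×1, wGn×1, wgN×1, wgn×1
WwGGnn gametes: WGn×4, wGn×4
WwGgNn×WwGGnn grid (8·8=64): WWGGNn=4 WWGGnn=4 WWGgNn=4 WWGgnn=4 WwGGNn=8 WwGGnn=8 WwGgNn=8 WwGgnn=8 wwGGNn=4 wwGGnn=4 wwGgNn=4 wwGgnn=4
wwGgnn hits 4/64; gcd=4; 4÷4/64÷4 = 1/16

P(wwGgnn) = 1/16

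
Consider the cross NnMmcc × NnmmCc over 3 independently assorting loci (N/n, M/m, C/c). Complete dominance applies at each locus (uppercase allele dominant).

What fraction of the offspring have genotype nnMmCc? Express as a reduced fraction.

NnMmcc gametes: NMc×2, Nmc×2, nMc×2, nmc×2
NnmmCc gametes: NmC×2, Nmc×2, nmC×2, nmc×2
NnMmcc×NnmmCc grid (8·8=64): NNMmCc=4 NNMmcc=4 NNmmCc=4 NNmmcc=4 NnMmCc=8 NnMmcc=8 NnmmCc=8 Nnmmcc=8 nnMmCc=4 nnMmcc=4 nnmmCc=4 nnmmcc=4
nnMmCc hits 4/64; gcd=4; 4÷4/64÷4 = 1/16

P(nnMmCc) = 1/16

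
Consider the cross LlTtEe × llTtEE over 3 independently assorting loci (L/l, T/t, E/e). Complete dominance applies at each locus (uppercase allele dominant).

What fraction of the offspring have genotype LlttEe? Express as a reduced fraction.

P(LlttEe) = 1/16

LlTtEe gametes: LTE×1, LTe×1, LtE×1, Lte×1, lTE×1, lTe×1, ltE×1, lte×1
llTtEE gametes: lTE×4, ltE×4
LlTtEe×llTtEE grid (8·8=64): LlTTEE=4 LlTTEe=4 LlTtEE=8 LlTtEe=8 LlttEE=4 LlttEe=4 llTTEE=4 llTTEe=4 llTtEE=8 llTtEe=8 llttEE=4 llttEe=4
LlttEe hits 4/64; gcd=4; 4÷4/64÷4 = 1/16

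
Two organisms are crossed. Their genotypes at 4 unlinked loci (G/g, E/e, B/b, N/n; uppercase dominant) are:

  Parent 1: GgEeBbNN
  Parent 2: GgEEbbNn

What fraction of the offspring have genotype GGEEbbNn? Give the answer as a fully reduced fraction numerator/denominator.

GgEeBbNN gametes: GEBN×2, GEbN×2, GeBN×2, GebN×2, gEBN×2, gEbN×2, geBN×2, gebN×2
GgEEbbNn gametes: GEbN×4, GEbn×4, gEbN×4, gEbn×4
GgEeBbNN×GgEEbbNn grid (16·16=256): GGEEBbNN=8 GGEEBbNn=8 GGEEbbNN=8 GGEEbbNn=8 GGEeBbNN=8 GGEeBbNn=8 GGEebbNN=8 GGEebbNn=8 GgEEBbNN=16 GgEEBbNn=16 GgEEbbNN=16 GgEEbbNn=16 GgEeBbNN=16 GgEeBbNn=16 GgEebbNN=16 GgEebbNn=16 ggEEBbNN=8 ggEEBbNn=8 ggEEbbNN=8 ggEEbbNn=8 ggEeBbNN=8 ggEeBbNn=8 ggEebbNN=8 ggEebbNn=8
GGEEbbNn hits 8/256; gcd=8; 8÷8/256÷8 = 1/32

P(GGEEbbNn) = 1/32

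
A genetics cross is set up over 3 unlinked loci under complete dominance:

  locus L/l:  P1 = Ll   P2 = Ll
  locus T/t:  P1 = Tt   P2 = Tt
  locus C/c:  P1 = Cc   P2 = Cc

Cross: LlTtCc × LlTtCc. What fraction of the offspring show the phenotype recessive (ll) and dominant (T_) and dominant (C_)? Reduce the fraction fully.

P(ll T_ C_) = 9/64

LlTtCc gametes: LTC×1, LTc×1, LtC×1, Ltc×1, lTC×1, lTc×1, ltC×1, ltc×1
LlTtCc gametes: LTC×1, LTc×1, LtC×1, Ltc×1, lTC×1, lTc×1, ltC×1, ltc×1
LlTtCc×LlTtCc grid (8·8=64): LLTTCC=1 LLTTCc=2 LLTTcc=1 LLTtCC=2 LLTtCc=4 LLTtcc=2 LLttCC=1 LLttCc=2 LLttcc=1 LlTTCC=2 LlTTCc=4 LlTTcc=2 LlTtCC=4 LlTtCc=8 LlTtcc=4 LlttCC=2 LlttCc=4 Llttcc=2 llTTCC=1 llTTCc=2 llTTcc=1 llTtCC=2 llTtCc=4 llTtcc=2 llttCC=1 llttCc=2 llttcc=1
ll T_ C_ hits 9/64; gcd=1; 9÷1/64÷1 = 9/64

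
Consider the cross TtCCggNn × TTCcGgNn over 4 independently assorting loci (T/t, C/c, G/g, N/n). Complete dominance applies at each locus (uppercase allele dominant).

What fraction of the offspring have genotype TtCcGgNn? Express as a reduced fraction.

P(TtCcGgNn) = 1/16

TtCCggNn gametes: TCgN×4, TCgn×4, tCgN×4, tCgn×4
TTCcGgNn gametes: TCGN×2, TCGn×2, TCgN×2, TCgn×2, TcGN×2, TcGn×2, TcgN×2, Tcgn×2
TtCCggNn×TTCcGgNn grid (16·16=256): TTCCGgNN=8 TTCCGgNn=16 TTCCGgnn=8 TTCCggNN=8 TTCCggNn=16 TTCCggnn=8 TTCcGgNN=8 TTCcGgNn=16 TTCcGgnn=8 TTCcggNN=8 TTCcggNn=16 TTCcggnn=8 TtCCGgNN=8 TtCCGgNn=16 TtCCGgnn=8 TtCCggNN=8 TtCCggNn=16 TtCCggnn=8 TtCcGgNN=8 TtCcGgNn=16 TtCcGgnn=8 TtCcggNN=8 TtCcggNn=16 TtCcggnn=8
TtCcGgNn hits 16/256; gcd=16; 16÷16/256÷16 = 1/16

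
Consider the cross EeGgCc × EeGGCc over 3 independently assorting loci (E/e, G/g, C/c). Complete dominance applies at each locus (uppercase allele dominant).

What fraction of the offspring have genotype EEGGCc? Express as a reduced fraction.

EeGgCc gametes: EGC×1, EGc×1, EgC×1, Egc×1, eGC×1, eGc×1, egC×1, egc×1
EeGGCc gametes: EGC×2, EGc×2, eGC×2, eGc×2
EeGgCc×EeGGCc grid (8·8=64): EEGGCC=2 EEGGCc=4 EEGGcc=2 EEGgCC=2 EEGgCc=4 EEGgcc=2 EeGGCC=4 EeGGCc=8 EeGGcc=4 EeGgCC=4 EeGgCc=8 EeGgcc=4 eeGGCC=2 eeGGCc=4 eeGGcc=2 eeGgCC=2 eeGgCc=4 eeGgcc=2
EEGGCc hits 4/64; gcd=4; 4÷4/64÷4 = 1/16

P(EEGGCc) = 1/16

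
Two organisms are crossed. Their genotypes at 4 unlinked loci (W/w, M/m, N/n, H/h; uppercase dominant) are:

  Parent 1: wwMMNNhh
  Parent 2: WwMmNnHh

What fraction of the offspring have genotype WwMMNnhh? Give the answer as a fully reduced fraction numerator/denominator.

P(WwMMNnhh) = 1/16

wwMMNNhh gametes: wMNh×16
WwMmNnHh gametes: WMNH×1, WMNh×1, WMnH×1, WMnh×1, WmNH×1, WmNh×1, WmnH×1, Wmnh×1, wMNH×1, wMNh×1, wMnH×1, wMnh×1, wmNH×1, wmNh×1, wmnH×1, wmnh×1
wwMMNNhh×WwMmNnHh grid (16·16=256): WwMMNNHh=16 WwMMNNhh=16 WwMMNnHh=16 WwMMNnhh=16 WwMmNNHh=16 WwMmNNhh=16 WwMmNnHh=16 WwMmNnhh=16 wwMMNNHh=16 wwMMNNhh=16 wwMMNnHh=16 wwMMNnhh=16 wwMmNNHh=16 wwMmNNhh=16 wwMmNnHh=16 wwMmNnhh=16
WwMMNnhh hits 16/256; gcd=16; 16÷16/256÷16 = 1/16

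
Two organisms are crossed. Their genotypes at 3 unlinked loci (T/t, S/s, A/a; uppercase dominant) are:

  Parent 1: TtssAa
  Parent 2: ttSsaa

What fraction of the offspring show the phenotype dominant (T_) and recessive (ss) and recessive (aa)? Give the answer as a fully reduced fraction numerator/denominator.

P(T_ ss aa) = 1/8

TtssAa gametes: TsA×2, Tsa×2, tsA×2, tsa×2
ttSsaa gametes: tSa×4, tsa×4
TtssAa×ttSsaa grid (8·8=64): TtSsAa=8 TtSsaa=8 TtssAa=8 Ttssaa=8 ttSsAa=8 ttSsaa=8 ttssAa=8 ttssaa=8
T_ ss aa hits 8/64; gcd=8; 8÷8/64÷8 = 1/8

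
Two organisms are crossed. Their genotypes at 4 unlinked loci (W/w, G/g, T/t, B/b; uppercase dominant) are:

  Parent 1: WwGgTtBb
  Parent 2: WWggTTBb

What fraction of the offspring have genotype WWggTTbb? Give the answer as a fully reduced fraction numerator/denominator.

WwGgTtBb gametes: WGTB×1, WGTb×1, WGtB×1, WGtb×1, WgTB×1, WgTb×1, WgtB×1, Wgtb×1, wGTB×1, wGTb×1, wGtB×1, wGtb×1, wgTB×1, wgTb×1, wgtB×1, wgtb×1
WWggTTBb gametes: WgTB×8, WgTb×8
WwGgTtBb×WWggTTBb grid (16·16=256): WWGgTTBB=8 WWGgTTBb=16 WWGgTTbb=8 WWGgTtBB=8 WWGgTtBb=16 WWGgTtbb=8 WWggTTBB=8 WWggTTBb=16 WWggTTbb=8 WWggTtBB=8 WWggTtBb=16 WWggTtbb=8 WwGgTTBB=8 WwGgTTBb=16 WwGgTTbb=8 WwGgTtBB=8 WwGgTtBb=16 WwGgTtbb=8 WwggTTBB=8 WwggTTBb=16 WwggTTbb=8 WwggTtBB=8 WwggTtBb=16 WwggTtbb=8
WWggTTbb hits 8/256; gcd=8; 8÷8/256÷8 = 1/32

P(WWggTTbb) = 1/32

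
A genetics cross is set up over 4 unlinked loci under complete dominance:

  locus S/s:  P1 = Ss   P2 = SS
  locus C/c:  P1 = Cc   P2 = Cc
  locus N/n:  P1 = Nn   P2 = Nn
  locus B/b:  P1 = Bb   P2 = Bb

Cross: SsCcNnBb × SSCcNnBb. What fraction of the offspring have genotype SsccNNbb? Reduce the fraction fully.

P(SsccNNbb) = 1/128

SsCcNnBb gametes: SCNB×1, SCNb×1, SCnB×1, SCnb×1, ScNB×1, ScNb×1, ScnB×1, Scnb×1, sCNB×1, sCNb×1, sCnB×1, sCnb×1, scNB×1, scNb×1, scnB×1, scnb×1
SSCcNnBb gametes: SCNB×2, SCNb×2, SCnB×2, SCnb×2, ScNB×2, ScNb×2, ScnB×2, Scnb×2
SsCcNnBb×SSCcNnBb grid (16·16=256): SSCCNNBB=2 SSCCNNBb=4 SSCCNNbb=2 SSCCNnBB=4 SSCCNnBb=8 SSCCNnbb=4 SSCCnnBB=2 SSCCnnBb=4 SSCCnnbb=2 SSCcNNBB=4 SSCcNNBb=8 SSCcNNbb=4 SSCcNnBB=8 SSCcNnBb=16 SSCcNnbb=8 SSCcnnBB=4 SSCcnnBb=8 SSCcnnbb=4 SSccNNBB=2 SSccNNBb=4 SSccNNbb=2 SSccNnBB=4 SSccNnBb=8 SSccNnbb=4 SSccnnBB=2 SSccnnBb=4 SSccnnbb=2 SsCCNNBB=2 SsCCNNBb=4 SsCCNNbb=2 SsCCNnBB=4 SsCCNnBb=8 SsCCNnbb=4 SsCCnnBB=2 SsCCnnBb=4 SsCCnnbb=2 SsCcNNBB=4 SsCcNNBb=8 SsCcNNbb=4 SsCcNnBB=8 SsCcNnBb=16 SsCcNnbb=8 SsCcnnBB=4 SsCcnnBb=8 SsCcnnbb=4 SsccNNBB=2 SsccNNBb=4 SsccNNbb=2 SsccNnBB=4 SsccNnBb=8 SsccNnbb=4 SsccnnBB=2 SsccnnBb=4 Ssccnnbb=2
SsccNNbb hits 2/256; gcd=2; 2÷2/256÷2 = 1/128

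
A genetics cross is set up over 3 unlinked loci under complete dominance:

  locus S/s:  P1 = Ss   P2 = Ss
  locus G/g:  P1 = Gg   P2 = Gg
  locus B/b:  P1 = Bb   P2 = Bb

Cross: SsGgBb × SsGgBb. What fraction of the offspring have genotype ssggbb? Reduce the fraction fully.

SsGgBb gametes: SGB×1, SGb×1, SgB×1, Sgb×1, sGB×1, sGb×1, sgB×1, sgb×1
SsGgBb gametes: SGB×1, SGb×1, SgB×1, Sgb×1, sGB×1, sGb×1, sgB×1, sgb×1
SsGgBb×SsGgBb grid (8·8=64): SSGGBB=1 SSGGBb=2 SSGGbb=1 SSGgBB=2 SSGgBb=4 SSGgbb=2 SSggBB=1 SSggBb=2 SSggbb=1 SsGGBB=2 SsGGBb=4 SsGGbb=2 SsGgBB=4 SsGgBb=8 SsGgbb=4 SsggBB=2 SsggBb=4 Ssggbb=2 ssGGBB=1 ssGGBb=2 ssGGbb=1 ssGgBB=2 ssGgBb=4 ssGgbb=2 ssggBB=1 ssggBb=2 ssggbb=1
ssggbb hits 1/64; gcd=1; 1÷1/64÷1 = 1/64

P(ssggbb) = 1/64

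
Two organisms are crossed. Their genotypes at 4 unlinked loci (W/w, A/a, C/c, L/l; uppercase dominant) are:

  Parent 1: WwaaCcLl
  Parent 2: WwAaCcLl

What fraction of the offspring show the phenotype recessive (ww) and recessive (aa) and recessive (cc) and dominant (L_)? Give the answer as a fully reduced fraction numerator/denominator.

P(ww aa cc L_) = 3/128

WwaaCcLl gametes: WaCL×2, WaCl×2, WacL×2, Wacl×2, waCL×2, waCl×2, wacL×2, wacl×2
WwAaCcLl gametes: WACL×1, WACl×1, WAcL×1, WAcl×1, WaCL×1, WaCl×1, WacL×1, Wacl×1, wACL×1, wACl×1, wAcL×1, wAcl×1, waCL×1, waCl×1, wacL×1, wacl×1
WwaaCcLl×WwAaCcLl grid (16·16=256): WWAaCCLL=2 WWAaCCLl=4 WWAaCCll=2 WWAaCcLL=4 WWAaCcLl=8 WWAaCcll=4 WWAaccLL=2 WWAaccLl=4 WWAaccll=2 WWaaCCLL=2 WWaaCCLl=4 WWaaCCll=2 WWaaCcLL=4 WWaaCcLl=8 WWaaCcll=4 WWaaccLL=2 WWaaccLl=4 WWaaccll=2 WwAaCCLL=4 WwAaCCLl=8 WwAaCCll=4 WwAaCcLL=8 WwAaCcLl=16 WwAaCcll=8 WwAaccLL=4 WwAaccLl=8 WwAaccll=4 WwaaCCLL=4 WwaaCCLl=8 WwaaCCll=4 WwaaCcLL=8 WwaaCcLl=16 WwaaCcll=8 WwaaccLL=4 WwaaccLl=8 Wwaaccll=4 wwAaCCLL=2 wwAaCCLl=4 wwAaCCll=2 wwAaCcLL=4 wwAaCcLl=8 wwAaCcll=4 wwAaccLL=2 wwAaccLl=4 wwAaccll=2 wwaaCCLL=2 wwaaCCLl=4 wwaaCCll=2 wwaaCcLL=4 wwaaCcLl=8 wwaaCcll=4 wwaaccLL=2 wwaaccLl=4 wwaaccll=2
ww aa cc L_ hits 6/256; gcd=2; 6÷2/256÷2 = 3/128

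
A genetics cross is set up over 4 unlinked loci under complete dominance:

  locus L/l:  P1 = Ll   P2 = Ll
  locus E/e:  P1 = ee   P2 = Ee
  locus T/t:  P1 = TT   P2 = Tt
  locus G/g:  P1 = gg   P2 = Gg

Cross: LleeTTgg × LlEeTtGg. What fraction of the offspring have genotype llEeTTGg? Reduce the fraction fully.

LleeTTgg gametes: LeTg×8, leTg×8
LlEeTtGg gametes: LETG×1, LETg×1, LEtG×1, LEtg×1, LeTG×1, LeTg×1, LetG×1, Letg×1, lETG×1, lETg×1, lEtG×1, lEtg×1, leTG×1, leTg×1, letG×1, letg×1
LleeTTgg×LlEeTtGg grid (16·16=256): LLEeTTGg=8 LLEeTTgg=8 LLEeTtGg=8 LLEeTtgg=8 LLeeTTGg=8 LLeeTTgg=8 LLeeTtGg=8 LLeeTtgg=8 LlEeTTGg=16 LlEeTTgg=16 LlEeTtGg=16 LlEeTtgg=16 LleeTTGg=16 LleeTTgg=16 LleeTtGg=16 LleeTtgg=16 llEeTTGg=8 llEeTTgg=8 llEeTtGg=8 llEeTtgg=8 lleeTTGg=8 lleeTTgg=8 lleeTtGg=8 lleeTtgg=8
llEeTTGg hits 8/256; gcd=8; 8÷8/256÷8 = 1/32

P(llEeTTGg) = 1/32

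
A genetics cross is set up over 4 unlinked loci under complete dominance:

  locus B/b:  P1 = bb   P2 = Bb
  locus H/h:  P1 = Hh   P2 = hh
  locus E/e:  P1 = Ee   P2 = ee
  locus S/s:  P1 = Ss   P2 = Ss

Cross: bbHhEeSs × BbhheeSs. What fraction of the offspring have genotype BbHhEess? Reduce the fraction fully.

bbHhEeSs gametes: bHES×2, bHEs×2, bHeS×2, bHes×2, bhES×2, bhEs×2, bheS×2, bhes×2
BbhheeSs gametes: BheS×4, Bhes×4, bheS×4, bhes×4
bbHhEeSs×BbhheeSs grid (16·16=256): BbHhEeSS=8 BbHhEeSs=16 BbHhEess=8 BbHheeSS=8 BbHheeSs=16 BbHheess=8 BbhhEeSS=8 BbhhEeSs=16 BbhhEess=8 BbhheeSS=8 BbhheeSs=16 Bbhheess=8 bbHhEeSS=8 bbHhEeSs=16 bbHhEess=8 bbHheeSS=8 bbHheeSs=16 bbHheess=8 bbhhEeSS=8 bbhhEeSs=16 bbhhEess=8 bbhheeSS=8 bbhheeSs=16 bbhheess=8
BbHhEess hits 8/256; gcd=8; 8÷8/256÷8 = 1/32

P(BbHhEess) = 1/32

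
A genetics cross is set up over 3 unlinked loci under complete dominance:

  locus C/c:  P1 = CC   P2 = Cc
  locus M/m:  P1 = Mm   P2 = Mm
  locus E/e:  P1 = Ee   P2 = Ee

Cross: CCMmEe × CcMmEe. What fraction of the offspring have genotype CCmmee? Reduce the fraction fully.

P(CCmmee) = 1/32

CCMmEe gametes: CME×2, CMe×2, CmE×2, Cme×2
CcMmEe gametes: CME×1, CMe×1, CmE×1, Cme×1, cME×1, cMe×1, cmE×1, cme×1
CCMmEe×CcMmEe grid (8·8=64): CCMMEE=2 CCMMEe=4 CCMMee=2 CCMmEE=4 CCMmEe=8 CCMmee=4 CCmmEE=2 CCmmEe=4 CCmmee=2 CcMMEE=2 CcMMEe=4 CcMMee=2 CcMmEE=4 CcMmEe=8 CcMmee=4 CcmmEE=2 CcmmEe=4 Ccmmee=2
CCmmee hits 2/64; gcd=2; 2÷2/64÷2 = 1/32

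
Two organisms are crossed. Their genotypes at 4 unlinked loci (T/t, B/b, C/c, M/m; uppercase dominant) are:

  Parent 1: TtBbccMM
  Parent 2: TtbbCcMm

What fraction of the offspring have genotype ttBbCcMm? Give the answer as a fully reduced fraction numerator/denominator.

TtBbccMM gametes: TBcM×4, TbcM×4, tBcM×4, tbcM×4
TtbbCcMm gametes: TbCM×2, TbCm×2, TbcM×2, Tbcm×2, tbCM×2, tbCm×2, tbcM×2, tbcm×2
TtBbccMM×TtbbCcMm grid (16·16=256): TTBbCcMM=8 TTBbCcMm=8 TTBbccMM=8 TTBbccMm=8 TTbbCcMM=8 TTbbCcMm=8 TTbbccMM=8 TTbbccMm=8 TtBbCcMM=16 TtBbCcMm=16 TtBbccMM=16 TtBbccMm=16 TtbbCcMM=16 TtbbCcMm=16 TtbbccMM=16 TtbbccMm=16 ttBbCcMM=8 ttBbCcMm=8 ttBbccMM=8 ttBbccMm=8 ttbbCcMM=8 ttbbCcMm=8 ttbbccMM=8 ttbbccMm=8
ttBbCcMm hits 8/256; gcd=8; 8÷8/256÷8 = 1/32

P(ttBbCcMm) = 1/32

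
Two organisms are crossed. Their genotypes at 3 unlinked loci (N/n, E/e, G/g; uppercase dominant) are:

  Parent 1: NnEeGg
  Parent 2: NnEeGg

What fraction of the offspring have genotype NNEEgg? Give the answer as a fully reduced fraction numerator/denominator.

P(NNEEgg) = 1/64

NnEeGg gametes: NEG×1, NEg×1, NeG×1, Neg×1, nEG×1, nEg×1, neG×1, neg×1
NnEeGg gametes: NEG×1, NEg×1, NeG×1, Neg×1, nEG×1, nEg×1, neG×1, neg×1
NnEeGg×NnEeGg grid (8·8=64): NNEEGG=1 NNEEGg=2 NNEEgg=1 NNEeGG=2 NNEeGg=4 NNEegg=2 NNeeGG=1 NNeeGg=2 NNeegg=1 NnEEGG=2 NnEEGg=4 NnEEgg=2 NnEeGG=4 NnEeGg=8 NnEegg=4 NneeGG=2 NneeGg=4 Nneegg=2 nnEEGG=1 nnEEGg=2 nnEEgg=1 nnEeGG=2 nnEeGg=4 nnEegg=2 nneeGG=1 nneeGg=2 nneegg=1
NNEEgg hits 1/64; gcd=1; 1÷1/64÷1 = 1/64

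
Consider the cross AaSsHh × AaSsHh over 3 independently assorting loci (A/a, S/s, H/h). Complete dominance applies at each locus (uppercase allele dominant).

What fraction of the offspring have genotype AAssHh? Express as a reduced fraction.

P(AAssHh) = 1/32

AaSsHh gametes: ASH×1, ASh×1, AsH×1, Ash×1, aSH×1, aSh×1, asH×1, ash×1
AaSsHh gametes: ASH×1, ASh×1, AsH×1, Ash×1, aSH×1, aSh×1, asH×1, ash×1
AaSsHh×AaSsHh grid (8·8=64): AASSHH=1 AASSHh=2 AASShh=1 AASsHH=2 AASsHh=4 AASshh=2 AAssHH=1 AAssHh=2 AAsshh=1 AaSSHH=2 AaSSHh=4 AaSShh=2 AaSsHH=4 AaSsHh=8 AaSshh=4 AassHH=2 AassHh=4 Aasshh=2 aaSSHH=1 aaSSHh=2 aaSShh=1 aaSsHH=2 aaSsHh=4 aaSshh=2 aassHH=1 aassHh=2 aasshh=1
AAssHh hits 2/64; gcd=2; 2÷2/64÷2 = 1/32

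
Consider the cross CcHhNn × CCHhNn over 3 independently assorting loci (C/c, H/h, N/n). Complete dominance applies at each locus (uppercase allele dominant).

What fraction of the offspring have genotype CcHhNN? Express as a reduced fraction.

CcHhNn gametes: CHN×1, CHn×1, ChN×1, Chn×1, cHN×1, cHn×1, chN×1, chn×1
CCHhNn gametes: CHN×2, CHn×2, ChN×2, Chn×2
CcHhNn×CCHhNn grid (8·8=64): CCHHNN=2 CCHHNn=4 CCHHnn=2 CCHhNN=4 CCHhNn=8 CCHhnn=4 CChhNN=2 CChhNn=4 CChhnn=2 CcHHNN=2 CcHHNn=4 CcHHnn=2 CcHhNN=4 CcHhNn=8 CcHhnn=4 CchhNN=2 CchhNn=4 Cchhnn=2
CcHhNN hits 4/64; gcd=4; 4÷4/64÷4 = 1/16

P(CcHhNN) = 1/16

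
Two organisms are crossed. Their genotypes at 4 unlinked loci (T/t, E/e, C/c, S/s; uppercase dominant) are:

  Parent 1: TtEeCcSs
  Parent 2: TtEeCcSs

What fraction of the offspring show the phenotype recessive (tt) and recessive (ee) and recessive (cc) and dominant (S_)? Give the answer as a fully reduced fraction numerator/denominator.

P(tt ee cc S_) = 3/256

TtEeCcSs gametes: TECS×1, TECs×1, TEcS×1, TEcs×1, TeCS×1, TeCs×1, TecS×1, Tecs×1, tECS×1, tECs×1, tEcS×1, tEcs×1, teCS×1, teCs×1, tecS×1, tecs×1
TtEeCcSs gametes: TECS×1, TECs×1, TEcS×1, TEcs×1, TeCS×1, TeCs×1, TecS×1, Tecs×1, tECS×1, tECs×1, tEcS×1, tEcs×1, teCS×1, teCs×1, tecS×1, tecs×1
TtEeCcSs×TtEeCcSs grid (16·16=256): TTEECCSS=1 TTEECCSs=2 TTEECCss=1 TTEECcSS=2 TTEECcSs=4 TTEECcss=2 TTEEccSS=1 TTEEccSs=2 TTEEccss=1 TTEeCCSS=2 TTEeCCSs=4 TTEeCCss=2 TTEeCcSS=4 TTEeCcSs=8 TTEeCcss=4 TTEeccSS=2 TTEeccSs=4 TTEeccss=2 TTeeCCSS=1 TTeeCCSs=2 TTeeCCss=1 TTeeCcSS=2 TTeeCcSs=4 TTeeCcss=2 TTeeccSS=1 TTeeccSs=2 TTeeccss=1 TtEECCSS=2 TtEECCSs=4 TtEECCss=2 TtEECcSS=4 TtEECcSs=8 TtEECcss=4 TtEEccSS=2 TtEEccSs=4 TtEEccss=2 TtEeCCSS=4 TtEeCCSs=8 TtEeCCss=4 TtEeCcSS=8 TtEeCcSs=16 TtEeCcss=8 TtEeccSS=4 TtEeccSs=8 TtEeccss=4 TteeCCSS=2 TteeCCSs=4 TteeCCss=2 TteeCcSS=4 TteeCcSs=8 TteeCcss=4 TteeccSS=2 TteeccSs=4 Tteeccss=2 ttEECCSS=1 ttEECCSs=2 ttEECCss=1 ttEECcSS=2 ttEECcSs=4 ttEECcss=2 ttEEccSS=1 ttEEccSs=2 ttEEccss=1 ttEeCCSS=2 ttEeCCSs=4 ttEeCCss=2 ttEeCcSS=4 ttEeCcSs=8 ttEeCcss=4 ttEeccSS=2 ttEeccSs=4 ttEeccss=2 tteeCCSS=1 tteeCCSs=2 tteeCCss=1 tteeCcSS=2 tteeCcSs=4 tteeCcss=2 tteeccSS=1 tteeccSs=2 tteeccss=1
tt ee cc S_ hits 3/256; gcd=1; 3÷1/256÷1 = 3/256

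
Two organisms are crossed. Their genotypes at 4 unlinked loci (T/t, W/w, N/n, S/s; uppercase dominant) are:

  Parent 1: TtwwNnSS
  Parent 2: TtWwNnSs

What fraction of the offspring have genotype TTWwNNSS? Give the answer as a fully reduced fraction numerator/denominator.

TtwwNnSS gametes: TwNS×4, TwnS×4, twNS×4, twnS×4
TtWwNnSs gametes: TWNS×1, TWNs×1, TWnS×1, TWns×1, TwNS×1, TwNs×1, TwnS×1, Twns×1, tWNS×1, tWNs×1, tWnS×1, tWns×1, twNS×1, twNs×1, twnS×1, twns×1
TtwwNnSS×TtWwNnSs grid (16·16=256): TTWwNNSS=4 TTWwNNSs=4 TTWwNnSS=8 TTWwNnSs=8 TTWwnnSS=4 TTWwnnSs=4 TTwwNNSS=4 TTwwNNSs=4 TTwwNnSS=8 TTwwNnSs=8 TTwwnnSS=4 TTwwnnSs=4 TtWwNNSS=8 TtWwNNSs=8 TtWwNnSS=16 TtWwNnSs=16 TtWwnnSS=8 TtWwnnSs=8 TtwwNNSS=8 TtwwNNSs=8 TtwwNnSS=16 TtwwNnSs=16 TtwwnnSS=8 TtwwnnSs=8 ttWwNNSS=4 ttWwNNSs=4 ttWwNnSS=8 ttWwNnSs=8 ttWwnnSS=4 ttWwnnSs=4 ttwwNNSS=4 ttwwNNSs=4 ttwwNnSS=8 ttwwNnSs=8 ttwwnnSS=4 ttwwnnSs=4
TTWwNNSS hits 4/256; gcd=4; 4÷4/256÷4 = 1/64

P(TTWwNNSS) = 1/64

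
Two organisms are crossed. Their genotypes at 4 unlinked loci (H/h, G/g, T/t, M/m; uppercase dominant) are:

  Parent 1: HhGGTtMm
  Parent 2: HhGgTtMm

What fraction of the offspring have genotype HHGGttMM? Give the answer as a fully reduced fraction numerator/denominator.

P(HHGGttMM) = 1/128

HhGGTtMm gametes: HGTM×2, HGTm×2, HGtM×2, HGtm×2, hGTM×2, hGTm×2, hGtM×2, hGtm×2
HhGgTtMm gametes: HGTM×1, HGTm×1, HGtM×1, HGtm×1, HgTM×1, HgTm×1, HgtM×1, Hgtm×1, hGTM×1, hGTm×1, hGtM×1, hGtm×1, hgTM×1, hgTm×1, hgtM×1, hgtm×1
HhGGTtMm×HhGgTtMm grid (16·16=256): HHGGTTMM=2 HHGGTTMm=4 HHGGTTmm=2 HHGGTtMM=4 HHGGTtMm=8 HHGGTtmm=4 HHGGttMM=2 HHGGttMm=4 HHGGttmm=2 HHGgTTMM=2 HHGgTTMm=4 HHGgTTmm=2 HHGgTtMM=4 HHGgTtMm=8 HHGgTtmm=4 HHGgttMM=2 HHGgttMm=4 HHGgttmm=2 HhGGTTMM=4 HhGGTTMm=8 HhGGTTmm=4 HhGGTtMM=8 HhGGTtMm=16 HhGGTtmm=8 HhGGttMM=4 HhGGttMm=8 HhGGttmm=4 HhGgTTMM=4 HhGgTTMm=8 HhGgTTmm=4 HhGgTtMM=8 HhGgTtMm=16 HhGgTtmm=8 HhGgttMM=4 HhGgttMm=8 HhGgttmm=4 hhGGTTMM=2 hhGGTTMm=4 hhGGTTmm=2 hhGGTtMM=4 hhGGTtMm=8 hhGGTtmm=4 hhGGttMM=2 hhGGttMm=4 hhGGttmm=2 hhGgTTMM=2 hhGgTTMm=4 hhGgTTmm=2 hhGgTtMM=4 hhGgTtMm=8 hhGgTtmm=4 hhGgttMM=2 hhGgttMm=4 hhGgttmm=2
HHGGttMM hits 2/256; gcd=2; 2÷2/256÷2 = 1/128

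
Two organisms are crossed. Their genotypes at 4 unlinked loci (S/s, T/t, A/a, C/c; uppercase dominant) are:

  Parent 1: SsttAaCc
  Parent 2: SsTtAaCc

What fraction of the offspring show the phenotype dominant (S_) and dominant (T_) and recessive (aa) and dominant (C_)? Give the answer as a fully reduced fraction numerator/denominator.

P(S_ T_ aa C_) = 9/128

SsttAaCc gametes: StAC×2, StAc×2, StaC×2, Stac×2, stAC×2, stAc×2, staC×2, stac×2
SsTtAaCc gametes: STAC×1, STAc×1, STaC×1, STac×1, StAC×1, StAc×1, StaC×1, Stac×1, sTAC×1, sTAc×1, sTaC×1, sTac×1, stAC×1, stAc×1, staC×1, stac×1
SsttAaCc×SsTtAaCc grid (16·16=256): SSTtAACC=2 SSTtAACc=4 SSTtAAcc=2 SSTtAaCC=4 SSTtAaCc=8 SSTtAacc=4 SSTtaaCC=2 SSTtaaCc=4 SSTtaacc=2 SSttAACC=2 SSttAACc=4 SSttAAcc=2 SSttAaCC=4 SSttAaCc=8 SSttAacc=4 SSttaaCC=2 SSttaaCc=4 SSttaacc=2 SsTtAACC=4 SsTtAACc=8 SsTtAAcc=4 SsTtAaCC=8 SsTtAaCc=16 SsTtAacc=8 SsTtaaCC=4 SsTtaaCc=8 SsTtaacc=4 SsttAACC=4 SsttAACc=8 SsttAAcc=4 SsttAaCC=8 SsttAaCc=16 SsttAacc=8 SsttaaCC=4 SsttaaCc=8 Ssttaacc=4 ssTtAACC=2 ssTtAACc=4 ssTtAAcc=2 ssTtAaCC=4 ssTtAaCc=8 ssTtAacc=4 ssTtaaCC=2 ssTtaaCc=4 ssTtaacc=2 ssttAACC=2 ssttAACc=4 ssttAAcc=2 ssttAaCC=4 ssttAaCc=8 ssttAacc=4 ssttaaCC=2 ssttaaCc=4 ssttaacc=2
S_ T_ aa C_ hits 18/256; gcd=2; 18÷2/256÷2 = 9/128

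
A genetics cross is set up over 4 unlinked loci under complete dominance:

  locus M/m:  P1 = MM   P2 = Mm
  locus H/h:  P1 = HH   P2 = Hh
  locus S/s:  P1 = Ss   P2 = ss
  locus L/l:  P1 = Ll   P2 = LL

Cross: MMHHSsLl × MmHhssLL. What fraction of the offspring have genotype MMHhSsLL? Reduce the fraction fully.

P(MMHhSsLL) = 1/16

MMHHSsLl gametes: MHSL×4, MHSl×4, MHsL×4, MHsl×4
MmHhssLL gametes: MHsL×4, MhsL×4, mHsL×4, mhsL×4
MMHHSsLl×MmHhssLL grid (16·16=256): MMHHSsLL=16 MMHHSsLl=16 MMHHssLL=16 MMHHssLl=16 MMHhSsLL=16 MMHhSsLl=16 MMHhssLL=16 MMHhssLl=16 MmHHSsLL=16 MmHHSsLl=16 MmHHssLL=16 MmHHssLl=16 MmHhSsLL=16 MmHhSsLl=16 MmHhssLL=16 MmHhssLl=16
MMHhSsLL hits 16/256; gcd=16; 16÷16/256÷16 = 1/16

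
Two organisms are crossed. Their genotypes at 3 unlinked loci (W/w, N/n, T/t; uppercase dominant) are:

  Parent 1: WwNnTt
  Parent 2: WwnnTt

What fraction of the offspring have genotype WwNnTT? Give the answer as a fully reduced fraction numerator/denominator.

WwNnTt gametes: WNT×1, WNt×1, WnT×1, Wnt×1, wNT×1, wNt×1, wnT×1, wnt×1
WwnnTt gametes: WnT×2, Wnt×2, wnT×2, wnt×2
WwNnTt×WwnnTt grid (8·8=64): WWNnTT=2 WWNnTt=4 WWNntt=2 WWnnTT=2 WWnnTt=4 WWnntt=2 WwNnTT=4 WwNnTt=8 WwNntt=4 WwnnTT=4 WwnnTt=8 Wwnntt=4 wwNnTT=2 wwNnTt=4 wwNntt=2 wwnnTT=2 wwnnTt=4 wwnntt=2
WwNnTT hits 4/64; gcd=4; 4÷4/64÷4 = 1/16

P(WwNnTT) = 1/16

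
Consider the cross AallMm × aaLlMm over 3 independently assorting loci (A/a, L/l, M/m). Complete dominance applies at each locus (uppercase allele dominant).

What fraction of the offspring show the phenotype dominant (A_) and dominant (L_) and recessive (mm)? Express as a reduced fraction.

P(A_ L_ mm) = 1/16

AallMm gametes: AlM×2, Alm×2, alM×2, alm×2
aaLlMm gametes: aLM×2, aLm×2, alM×2, alm×2
AallMm×aaLlMm grid (8·8=64): AaLlMM=4 AaLlMm=8 AaLlmm=4 AallMM=4 AallMm=8 Aallmm=4 aaLlMM=4 aaLlMm=8 aaLlmm=4 aallMM=4 aallMm=8 aallmm=4
A_ L_ mm hits 4/64; gcd=4; 4÷4/64÷4 = 1/16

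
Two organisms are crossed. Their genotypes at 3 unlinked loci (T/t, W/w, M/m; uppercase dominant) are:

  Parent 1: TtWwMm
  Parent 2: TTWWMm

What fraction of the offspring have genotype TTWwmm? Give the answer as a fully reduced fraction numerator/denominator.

TtWwMm gametes: TWM×1, TWm×1, TwM×1, Twm×1, tWM×1, tWm×1, twM×1, twm×1
TTWWMm gametes: TWM×4, TWm×4
TtWwMm×TTWWMm grid (8·8=64): TTWWMM=4 TTWWMm=8 TTWWmm=4 TTWwMM=4 TTWwMm=8 TTWwmm=4 TtWWMM=4 TtWWMm=8 TtWWmm=4 TtWwMM=4 TtWwMm=8 TtWwmm=4
TTWwmm hits 4/64; gcd=4; 4÷4/64÷4 = 1/16

P(TTWwmm) = 1/16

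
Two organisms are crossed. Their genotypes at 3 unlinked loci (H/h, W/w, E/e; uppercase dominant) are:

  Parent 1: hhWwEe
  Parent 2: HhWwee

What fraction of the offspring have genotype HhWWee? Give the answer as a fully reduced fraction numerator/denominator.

P(HhWWee) = 1/16

hhWwEe gametes: hWE×2, hWe×2, hwE×2, hwe×2
HhWwee gametes: HWe×2, Hwe×2, hWe×2, hwe×2
hhWwEe×HhWwee grid (8·8=64): HhWWEe=4 HhWWee=4 HhWwEe=8 HhWwee=8 HhwwEe=4 Hhwwee=4 hhWWEe=4 hhWWee=4 hhWwEe=8 hhWwee=8 hhwwEe=4 hhwwee=4
HhWWee hits 4/64; gcd=4; 4÷4/64÷4 = 1/16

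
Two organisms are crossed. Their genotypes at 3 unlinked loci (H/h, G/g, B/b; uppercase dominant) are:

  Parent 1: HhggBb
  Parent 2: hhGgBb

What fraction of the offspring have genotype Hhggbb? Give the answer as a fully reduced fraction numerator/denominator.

P(Hhggbb) = 1/16

HhggBb gametes: HgB×2, Hgb×2, hgB×2, hgb×2
hhGgBb gametes: hGB×2, hGb×2, hgB×2, hgb×2
HhggBb×hhGgBb grid (8·8=64): HhGgBB=4 HhGgBb=8 HhGgbb=4 HhggBB=4 HhggBb=8 Hhggbb=4 hhGgBB=4 hhGgBb=8 hhGgbb=4 hhggBB=4 hhggBb=8 hhggbb=4
Hhggbb hits 4/64; gcd=4; 4÷4/64÷4 = 1/16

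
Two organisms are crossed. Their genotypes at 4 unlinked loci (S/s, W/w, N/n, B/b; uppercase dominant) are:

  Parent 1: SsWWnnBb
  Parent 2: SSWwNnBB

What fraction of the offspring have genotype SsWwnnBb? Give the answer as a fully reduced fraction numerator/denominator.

P(SsWwnnBb) = 1/16

SsWWnnBb gametes: SWnB×4, SWnb×4, sWnB×4, sWnb×4
SSWwNnBB gametes: SWNB×4, SWnB×4, SwNB×4, SwnB×4
SsWWnnBb×SSWwNnBB grid (16·16=256): SSWWNnBB=16 SSWWNnBb=16 SSWWnnBB=16 SSWWnnBb=16 SSWwNnBB=16 SSWwNnBb=16 SSWwnnBB=16 SSWwnnBb=16 SsWWNnBB=16 SsWWNnBb=16 SsWWnnBB=16 SsWWnnBb=16 SsWwNnBB=16 SsWwNnBb=16 SsWwnnBB=16 SsWwnnBb=16
SsWwnnBb hits 16/256; gcd=16; 16÷16/256÷16 = 1/16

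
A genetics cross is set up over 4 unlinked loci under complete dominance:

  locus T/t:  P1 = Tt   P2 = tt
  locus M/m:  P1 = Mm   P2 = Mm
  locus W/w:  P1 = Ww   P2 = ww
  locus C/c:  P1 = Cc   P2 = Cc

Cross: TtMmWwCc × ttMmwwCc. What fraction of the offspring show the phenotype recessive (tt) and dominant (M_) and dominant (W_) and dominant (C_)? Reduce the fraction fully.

P(tt M_ W_ C_) = 9/64

TtMmWwCc gametes: TMWC×1, TMWc×1, TMwC×1, TMwc×1, TmWC×1, TmWc×1, TmwC×1, Tmwc×1, tMWC×1, tMWc×1, tMwC×1, tMwc×1, tmWC×1, tmWc×1, tmwC×1, tmwc×1
ttMmwwCc gametes: tMwC×4, tMwc×4, tmwC×4, tmwc×4
TtMmWwCc×ttMmwwCc grid (16·16=256): TtMMWwCC=4 TtMMWwCc=8 TtMMWwcc=4 TtMMwwCC=4 TtMMwwCc=8 TtMMwwcc=4 TtMmWwCC=8 TtMmWwCc=16 TtMmWwcc=8 TtMmwwCC=8 TtMmwwCc=16 TtMmwwcc=8 TtmmWwCC=4 TtmmWwCc=8 TtmmWwcc=4 TtmmwwCC=4 TtmmwwCc=8 Ttmmwwcc=4 ttMMWwCC=4 ttMMWwCc=8 ttMMWwcc=4 ttMMwwCC=4 ttMMwwCc=8 ttMMwwcc=4 ttMmWwCC=8 ttMmWwCc=16 ttMmWwcc=8 ttMmwwCC=8 ttMmwwCc=16 ttMmwwcc=8 ttmmWwCC=4 ttmmWwCc=8 ttmmWwcc=4 ttmmwwCC=4 ttmmwwCc=8 ttmmwwcc=4
tt M_ W_ C_ hits 36/256; gcd=4; 36÷4/256÷4 = 9/64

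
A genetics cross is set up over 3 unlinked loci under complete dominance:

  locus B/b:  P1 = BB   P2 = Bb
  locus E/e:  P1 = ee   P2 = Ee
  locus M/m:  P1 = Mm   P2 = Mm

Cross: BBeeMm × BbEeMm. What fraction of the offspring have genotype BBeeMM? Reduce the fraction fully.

BBeeMm gametes: BeM×4, Bem×4
BbEeMm gametes: BEM×1, BEm×1, BeM×1, Bem×1, bEM×1, bEm×1, beM×1, bem×1
BBeeMm×BbEeMm grid (8·8=64): BBEeMM=4 BBEeMm=8 BBEemm=4 BBeeMM=4 BBeeMm=8 BBeemm=4 BbEeMM=4 BbEeMm=8 BbEemm=4 BbeeMM=4 BbeeMm=8 Bbeemm=4
BBeeMM hits 4/64; gcd=4; 4÷4/64÷4 = 1/16

P(BBeeMM) = 1/16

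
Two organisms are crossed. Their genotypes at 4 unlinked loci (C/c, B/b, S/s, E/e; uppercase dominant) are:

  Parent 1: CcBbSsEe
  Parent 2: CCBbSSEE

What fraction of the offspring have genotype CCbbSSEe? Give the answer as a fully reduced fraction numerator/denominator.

CcBbSsEe gametes: CBSE×1, CBSe×1, CBsE×1, CBse×1, CbSE×1, CbSe×1, CbsE×1, Cbse×1, cBSE×1, cBSe×1, cBsE×1, cBse×1, cbSE×1, cbSe×1, cbsE×1, cbse×1
CCBbSSEE gametes: CBSE×8, CbSE×8
CcBbSsEe×CCBbSSEE grid (16·16=256): CCBBSSEE=8 CCBBSSEe=8 CCBBSsEE=8 CCBBSsEe=8 CCBbSSEE=16 CCBbSSEe=16 CCBbSsEE=16 CCBbSsEe=16 CCbbSSEE=8 CCbbSSEe=8 CCbbSsEE=8 CCbbSsEe=8 CcBBSSEE=8 CcBBSSEe=8 CcBBSsEE=8 CcBBSsEe=8 CcBbSSEE=16 CcBbSSEe=16 CcBbSsEE=16 CcBbSsEe=16 CcbbSSEE=8 CcbbSSEe=8 CcbbSsEE=8 CcbbSsEe=8
CCbbSSEe hits 8/256; gcd=8; 8÷8/256÷8 = 1/32

P(CCbbSSEe) = 1/32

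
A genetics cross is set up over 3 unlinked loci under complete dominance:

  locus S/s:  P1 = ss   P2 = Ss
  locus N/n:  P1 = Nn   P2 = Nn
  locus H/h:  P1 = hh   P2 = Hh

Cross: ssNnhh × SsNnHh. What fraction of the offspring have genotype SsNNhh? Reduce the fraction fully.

ssNnhh gametes: sNh×4, snh×4
SsNnHh gametes: SNH×1, SNh×1, SnH×1, Snh×1, sNH×1, sNh×1, snH×1, snh×1
ssNnhh×SsNnHh grid (8·8=64): SsNNHh=4 SsNNhh=4 SsNnHh=8 SsNnhh=8 SsnnHh=4 Ssnnhh=4 ssNNHh=4 ssNNhh=4 ssNnHh=8 ssNnhh=8 ssnnHh=4 ssnnhh=4
SsNNhh hits 4/64; gcd=4; 4÷4/64÷4 = 1/16

P(SsNNhh) = 1/16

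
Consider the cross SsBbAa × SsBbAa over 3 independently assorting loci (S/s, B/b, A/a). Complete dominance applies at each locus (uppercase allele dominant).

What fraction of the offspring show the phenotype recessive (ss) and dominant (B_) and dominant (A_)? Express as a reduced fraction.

P(ss B_ A_) = 9/64

SsBbAa gametes: SBA×1, SBa×1, SbA×1, Sba×1, sBA×1, sBa×1, sbA×1, sba×1
SsBbAa gametes: SBA×1, SBa×1, SbA×1, Sba×1, sBA×1, sBa×1, sbA×1, sba×1
SsBbAa×SsBbAa grid (8·8=64): SSBBAA=1 SSBBAa=2 SSBBaa=1 SSBbAA=2 SSBbAa=4 SSBbaa=2 SSbbAA=1 SSbbAa=2 SSbbaa=1 SsBBAA=2 SsBBAa=4 SsBBaa=2 SsBbAA=4 SsBbAa=8 SsBbaa=4 SsbbAA=2 SsbbAa=4 Ssbbaa=2 ssBBAA=1 ssBBAa=2 ssBBaa=1 ssBbAA=2 ssBbAa=4 ssBbaa=2 ssbbAA=1 ssbbAa=2 ssbbaa=1
ss B_ A_ hits 9/64; gcd=1; 9÷1/64÷1 = 9/64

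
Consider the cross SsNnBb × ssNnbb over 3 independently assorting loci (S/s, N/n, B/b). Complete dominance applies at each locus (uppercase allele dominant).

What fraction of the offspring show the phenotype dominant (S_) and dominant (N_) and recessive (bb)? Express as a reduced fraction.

P(S_ N_ bb) = 3/16

SsNnBb gametes: SNB×1, SNb×1, SnB×1, Snb×1, sNB×1, sNb×1, snB×1, snb×1
ssNnbb gametes: sNb×4, snb×4
SsNnBb×ssNnbb grid (8·8=64): SsNNBb=4 SsNNbb=4 SsNnBb=8 SsNnbb=8 SsnnBb=4 Ssnnbb=4 ssNNBb=4 ssNNbb=4 ssNnBb=8 ssNnbb=8 ssnnBb=4 ssnnbb=4
S_ N_ bb hits 12/64; gcd=4; 12÷4/64÷4 = 3/16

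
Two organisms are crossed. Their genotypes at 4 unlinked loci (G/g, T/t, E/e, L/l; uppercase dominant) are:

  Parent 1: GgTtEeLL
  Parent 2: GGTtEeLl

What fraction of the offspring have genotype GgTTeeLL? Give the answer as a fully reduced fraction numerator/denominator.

GgTtEeLL gametes: GTEL×2, GTeL×2, GtEL×2, GteL×2, gTEL×2, gTeL×2, gtEL×2, gteL×2
GGTtEeLl gametes: GTEL×2, GTEl×2, GTeL×2, GTel×2, GtEL×2, GtEl×2, GteL×2, Gtel×2
GgTtEeLL×GGTtEeLl grid (16·16=256): GGTTEELL=4 GGTTEELl=4 GGTTEeLL=8 GGTTEeLl=8 GGTTeeLL=4 GGTTeeLl=4 GGTtEELL=8 GGTtEELl=8 GGTtEeLL=16 GGTtEeLl=16 GGTteeLL=8 GGTteeLl=8 GGttEELL=4 GGttEELl=4 GGttEeLL=8 GGttEeLl=8 GGtteeLL=4 GGtteeLl=4 GgTTEELL=4 GgTTEELl=4 GgTTEeLL=8 GgTTEeLl=8 GgTTeeLL=4 GgTTeeLl=4 GgTtEELL=8 GgTtEELl=8 GgTtEeLL=16 GgTtEeLl=16 GgTteeLL=8 GgTteeLl=8 GgttEELL=4 GgttEELl=4 GgttEeLL=8 GgttEeLl=8 GgtteeLL=4 GgtteeLl=4
GgTTeeLL hits 4/256; gcd=4; 4÷4/256÷4 = 1/64

P(GgTTeeLL) = 1/64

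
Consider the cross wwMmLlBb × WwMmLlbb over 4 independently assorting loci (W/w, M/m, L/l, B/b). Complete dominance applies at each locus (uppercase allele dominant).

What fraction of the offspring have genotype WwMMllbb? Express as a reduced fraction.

wwMmLlBb gametes: wMLB×2, wMLb×2, wMlB×2, wMlb×2, wmLB×2, wmLb×2, wmlB×2, wmlb×2
WwMmLlbb gametes: WMLb×2, WMlb×2, WmLb×2, Wmlb×2, wMLb×2, wMlb×2, wmLb×2, wmlb×2
wwMmLlBb×WwMmLlbb grid (16·16=256): WwMMLLBb=4 WwMMLLbb=4 WwMMLlBb=8 WwMMLlbb=8 WwMMllBb=4 WwMMllbb=4 WwMmLLBb=8 WwMmLLbb=8 WwMmLlBb=16 WwMmLlbb=16 WwMmllBb=8 WwMmllbb=8 WwmmLLBb=4 WwmmLLbb=4 WwmmLlBb=8 WwmmLlbb=8 WwmmllBb=4 Wwmmllbb=4 wwMMLLBb=4 wwMMLLbb=4 wwMMLlBb=8 wwMMLlbb=8 wwMMllBb=4 wwMMllbb=4 wwMmLLBb=8 wwMmLLbb=8 wwMmLlBb=16 wwMmLlbb=16 wwMmllBb=8 wwMmllbb=8 wwmmLLBb=4 wwmmLLbb=4 wwmmLlBb=8 wwmmLlbb=8 wwmmllBb=4 wwmmllbb=4
WwMMllbb hits 4/256; gcd=4; 4÷4/256÷4 = 1/64

P(WwMMllbb) = 1/64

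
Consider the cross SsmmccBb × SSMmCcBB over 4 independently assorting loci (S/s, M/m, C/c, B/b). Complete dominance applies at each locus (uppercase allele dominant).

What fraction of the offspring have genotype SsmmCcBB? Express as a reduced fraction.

SsmmccBb gametes: SmcB×4, Smcb×4, smcB×4, smcb×4
SSMmCcBB gametes: SMCB×4, SMcB×4, SmCB×4, SmcB×4
SsmmccBb×SSMmCcBB grid (16·16=256): SSMmCcBB=16 SSMmCcBb=16 SSMmccBB=16 SSMmccBb=16 SSmmCcBB=16 SSmmCcBb=16 SSmmccBB=16 SSmmccBb=16 SsMmCcBB=16 SsMmCcBb=16 SsMmccBB=16 SsMmccBb=16 SsmmCcBB=16 SsmmCcBb=16 SsmmccBB=16 SsmmccBb=16
SsmmCcBB hits 16/256; gcd=16; 16÷16/256÷16 = 1/16

P(SsmmCcBB) = 1/16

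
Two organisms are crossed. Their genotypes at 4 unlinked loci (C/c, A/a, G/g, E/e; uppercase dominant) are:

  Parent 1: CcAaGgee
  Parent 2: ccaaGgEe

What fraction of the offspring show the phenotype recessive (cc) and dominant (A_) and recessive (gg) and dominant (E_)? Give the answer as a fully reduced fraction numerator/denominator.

CcAaGgee gametes: CAGe×2, CAge×2, CaGe×2, Cage×2, cAGe×2, cAge×2, caGe×2, cage×2
ccaaGgEe gametes: caGE×4, caGe×4, cagE×4, cage×4
CcAaGgee×ccaaGgEe grid (16·16=256): CcAaGGEe=8 CcAaGGee=8 CcAaGgEe=16 CcAaGgee=16 CcAaggEe=8 CcAaggee=8 CcaaGGEe=8 CcaaGGee=8 CcaaGgEe=16 CcaaGgee=16 CcaaggEe=8 Ccaaggee=8 ccAaGGEe=8 ccAaGGee=8 ccAaGgEe=16 ccAaGgee=16 ccAaggEe=8 ccAaggee=8 ccaaGGEe=8 ccaaGGee=8 ccaaGgEe=16 ccaaGgee=16 ccaaggEe=8 ccaaggee=8
cc A_ gg E_ hits 8/256; gcd=8; 8÷8/256÷8 = 1/32

P(cc A_ gg E_) = 1/32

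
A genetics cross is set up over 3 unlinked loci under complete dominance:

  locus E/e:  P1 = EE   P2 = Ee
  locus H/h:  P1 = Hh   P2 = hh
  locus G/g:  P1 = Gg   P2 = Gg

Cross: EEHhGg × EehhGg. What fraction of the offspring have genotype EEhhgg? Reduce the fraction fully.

P(EEhhgg) = 1/16

EEHhGg gametes: EHG×2, EHg×2, EhG×2, Ehg×2
EehhGg gametes: EhG×2, Ehg×2, ehG×2, ehg×2
EEHhGg×EehhGg grid (8·8=64): EEHhGG=4 EEHhGg=8 EEHhgg=4 EEhhGG=4 EEhhGg=8 EEhhgg=4 EeHhGG=4 EeHhGg=8 EeHhgg=4 EehhGG=4 EehhGg=8 Eehhgg=4
EEhhgg hits 4/64; gcd=4; 4÷4/64÷4 = 1/16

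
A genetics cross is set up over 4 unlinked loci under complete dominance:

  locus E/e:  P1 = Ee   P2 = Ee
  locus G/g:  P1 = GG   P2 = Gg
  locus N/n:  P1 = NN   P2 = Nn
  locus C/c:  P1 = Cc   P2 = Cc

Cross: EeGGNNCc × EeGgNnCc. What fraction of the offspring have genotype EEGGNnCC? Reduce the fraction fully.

EeGGNNCc gametes: EGNC×4, EGNc×4, eGNC×4, eGNc×4
EeGgNnCc gametes: EGNC×1, EGNc×1, EGnC×1, EGnc×1, EgNC×1, EgNc×1, EgnC×1, Egnc×1, eGNC×1, eGNc×1, eGnC×1, eGnc×1, egNC×1, egNc×1, egnC×1, egnc×1
EeGGNNCc×EeGgNnCc grid (16·16=256): EEGGNNCC=4 EEGGNNCc=8 EEGGNNcc=4 EEGGNnCC=4 EEGGNnCc=8 EEGGNncc=4 EEGgNNCC=4 EEGgNNCc=8 EEGgNNcc=4 EEGgNnCC=4 EEGgNnCc=8 EEGgNncc=4 EeGGNNCC=8 EeGGNNCc=16 EeGGNNcc=8 EeGGNnCC=8 EeGGNnCc=16 EeGGNncc=8 EeGgNNCC=8 EeGgNNCc=16 EeGgNNcc=8 EeGgNnCC=8 EeGgNnCc=16 EeGgNncc=8 eeGGNNCC=4 eeGGNNCc=8 eeGGNNcc=4 eeGGNnCC=4 eeGGNnCc=8 eeGGNncc=4 eeGgNNCC=4 eeGgNNCc=8 eeGgNNcc=4 eeGgNnCC=4 eeGgNnCc=8 eeGgNncc=4
EEGGNnCC hits 4/256; gcd=4; 4÷4/256÷4 = 1/64

P(EEGGNnCC) = 1/64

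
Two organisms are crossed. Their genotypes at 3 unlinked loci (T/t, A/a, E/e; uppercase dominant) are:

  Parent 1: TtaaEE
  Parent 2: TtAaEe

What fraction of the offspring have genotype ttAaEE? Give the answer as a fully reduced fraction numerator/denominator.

P(ttAaEE) = 1/16

TtaaEE gametes: TaE×4, taE×4
TtAaEe gametes: TAE×1, TAe×1, TaE×1, Tae×1, tAE×1, tAe×1, taE×1, tae×1
TtaaEE×TtAaEe grid (8·8=64): TTAaEE=4 TTAaEe=4 TTaaEE=4 TTaaEe=4 TtAaEE=8 TtAaEe=8 TtaaEE=8 TtaaEe=8 ttAaEE=4 ttAaEe=4 ttaaEE=4 ttaaEe=4
ttAaEE hits 4/64; gcd=4; 4÷4/64÷4 = 1/16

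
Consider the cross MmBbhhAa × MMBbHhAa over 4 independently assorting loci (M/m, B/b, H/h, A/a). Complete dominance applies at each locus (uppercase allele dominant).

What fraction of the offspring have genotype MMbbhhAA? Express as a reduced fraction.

MmBbhhAa gametes: MBhA×2, MBha×2, MbhA×2, Mbha×2, mBhA×2, mBha×2, mbhA×2, mbha×2
MMBbHhAa gametes: MBHA×2, MBHa×2, MBhA×2, MBha×2, MbHA×2, MbHa×2, MbhA×2, Mbha×2
MmBbhhAa×MMBbHhAa grid (16·16=256): MMBBHhAA=4 MMBBHhAa=8 MMBBHhaa=4 MMBBhhAA=4 MMBBhhAa=8 MMBBhhaa=4 MMBbHhAA=8 MMBbHhAa=16 MMBbHhaa=8 MMBbhhAA=8 MMBbhhAa=16 MMBbhhaa=8 MMbbHhAA=4 MMbbHhAa=8 MMbbHhaa=4 MMbbhhAA=4 MMbbhhAa=8 MMbbhhaa=4 MmBBHhAA=4 MmBBHhAa=8 MmBBHhaa=4 MmBBhhAA=4 MmBBhhAa=8 MmBBhhaa=4 MmBbHhAA=8 MmBbHhAa=16 MmBbHhaa=8 MmBbhhAA=8 MmBbhhAa=16 MmBbhhaa=8 MmbbHhAA=4 MmbbHhAa=8 MmbbHhaa=4 MmbbhhAA=4 MmbbhhAa=8 Mmbbhhaa=4
MMbbhhAA hits 4/256; gcd=4; 4÷4/256÷4 = 1/64

P(MMbbhhAA) = 1/64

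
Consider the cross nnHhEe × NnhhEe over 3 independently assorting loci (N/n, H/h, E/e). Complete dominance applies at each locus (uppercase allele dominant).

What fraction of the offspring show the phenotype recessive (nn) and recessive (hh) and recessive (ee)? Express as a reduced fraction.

P(nn hh ee) = 1/16

nnHhEe gametes: nHE×2, nHe×2, nhE×2, nhe×2
NnhhEe gametes: NhE×2, Nhe×2, nhE×2, nhe×2
nnHhEe×NnhhEe grid (8·8=64): NnHhEE=4 NnHhEe=8 NnHhee=4 NnhhEE=4 NnhhEe=8 Nnhhee=4 nnHhEE=4 nnHhEe=8 nnHhee=4 nnhhEE=4 nnhhEe=8 nnhhee=4
nn hh ee hits 4/64; gcd=4; 4÷4/64÷4 = 1/16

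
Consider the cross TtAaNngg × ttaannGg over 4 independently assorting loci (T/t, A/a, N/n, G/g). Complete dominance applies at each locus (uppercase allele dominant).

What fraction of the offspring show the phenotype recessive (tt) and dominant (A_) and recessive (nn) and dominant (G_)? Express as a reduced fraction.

P(tt A_ nn G_) = 1/16

TtAaNngg gametes: TANg×2, TAng×2, TaNg×2, Tang×2, tANg×2, tAng×2, taNg×2, tang×2
ttaannGg gametes: tanG×8, tang×8
TtAaNngg×ttaannGg grid (16·16=256): TtAaNnGg=16 TtAaNngg=16 TtAannGg=16 TtAanngg=16 TtaaNnGg=16 TtaaNngg=16 TtaannGg=16 Ttaanngg=16 ttAaNnGg=16 ttAaNngg=16 ttAannGg=16 ttAanngg=16 ttaaNnGg=16 ttaaNngg=16 ttaannGg=16 ttaanngg=16
tt A_ nn G_ hits 16/256; gcd=16; 16÷16/256÷16 = 1/16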